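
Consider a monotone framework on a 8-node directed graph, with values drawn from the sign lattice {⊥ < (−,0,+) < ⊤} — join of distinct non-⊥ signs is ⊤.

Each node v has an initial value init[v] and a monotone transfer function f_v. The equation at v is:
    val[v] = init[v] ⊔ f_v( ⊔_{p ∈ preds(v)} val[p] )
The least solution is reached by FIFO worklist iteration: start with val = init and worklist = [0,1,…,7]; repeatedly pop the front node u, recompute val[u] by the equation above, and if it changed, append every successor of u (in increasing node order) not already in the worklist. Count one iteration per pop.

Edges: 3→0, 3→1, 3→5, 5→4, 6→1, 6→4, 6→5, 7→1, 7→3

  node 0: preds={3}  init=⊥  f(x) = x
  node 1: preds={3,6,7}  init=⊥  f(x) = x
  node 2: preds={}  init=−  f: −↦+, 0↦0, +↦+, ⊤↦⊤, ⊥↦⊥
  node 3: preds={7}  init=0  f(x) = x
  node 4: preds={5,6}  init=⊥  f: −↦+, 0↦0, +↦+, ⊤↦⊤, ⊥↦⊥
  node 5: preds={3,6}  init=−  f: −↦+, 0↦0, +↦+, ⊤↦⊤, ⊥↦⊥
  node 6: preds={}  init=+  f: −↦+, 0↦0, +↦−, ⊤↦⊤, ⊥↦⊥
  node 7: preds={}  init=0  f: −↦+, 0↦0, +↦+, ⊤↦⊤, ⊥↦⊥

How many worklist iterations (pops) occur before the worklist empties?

Iteration log — 9 steps:
  step 1. node 0  ⊔preds=0  new=0  old=⊥  +wl: 
  step 2. node 1  ⊔preds=⊤  new=⊤  old=⊥  +wl: 
  step 3. node 2  ⊔preds=⊥  new=−  stable
  step 4. node 3  ⊔preds=0  new=0  stable
  step 5. node 4  ⊔preds=⊤  new=⊤  old=⊥  +wl: 
  step 6. node 5  ⊔preds=⊤  new=⊤  old=−  +wl: 4
  step 7. node 6  ⊔preds=⊥  new=+  stable
  step 8. node 7  ⊔preds=⊥  new=0  stable
  step 9. node 4  ⊔preds=⊤  new=⊤  stable

Least fixpoint reached:
  node 0: 0
  node 1: ⊤
  node 2: −
  node 3: 0
  node 4: ⊤
  node 5: ⊤
  node 6: +
  node 7: 0

9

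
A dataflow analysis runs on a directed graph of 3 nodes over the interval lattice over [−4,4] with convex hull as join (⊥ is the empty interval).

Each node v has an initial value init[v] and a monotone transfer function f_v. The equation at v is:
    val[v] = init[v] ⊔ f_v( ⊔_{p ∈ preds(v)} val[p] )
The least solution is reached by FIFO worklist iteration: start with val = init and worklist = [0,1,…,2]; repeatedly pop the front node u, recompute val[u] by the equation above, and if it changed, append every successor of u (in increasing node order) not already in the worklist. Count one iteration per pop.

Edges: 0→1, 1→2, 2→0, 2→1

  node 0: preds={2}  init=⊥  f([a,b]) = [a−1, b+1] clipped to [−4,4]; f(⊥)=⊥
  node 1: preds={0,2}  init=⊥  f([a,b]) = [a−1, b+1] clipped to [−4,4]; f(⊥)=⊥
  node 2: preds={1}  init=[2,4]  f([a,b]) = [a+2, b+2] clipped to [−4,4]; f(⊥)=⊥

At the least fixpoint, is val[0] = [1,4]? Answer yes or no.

Trace (3 dequeues):
  [1] u=0 | in [2,4] | out [1,4] | prev ⊥ | push {}
  [2] u=1 | in [1,4] | out [0,4] | prev ⊥ | push {}
  [3] u=2 | in [0,4] | out [2,4] | ==

Converged values:
  [0] [1,4]
  [1] [0,4]
  [2] [2,4]

yes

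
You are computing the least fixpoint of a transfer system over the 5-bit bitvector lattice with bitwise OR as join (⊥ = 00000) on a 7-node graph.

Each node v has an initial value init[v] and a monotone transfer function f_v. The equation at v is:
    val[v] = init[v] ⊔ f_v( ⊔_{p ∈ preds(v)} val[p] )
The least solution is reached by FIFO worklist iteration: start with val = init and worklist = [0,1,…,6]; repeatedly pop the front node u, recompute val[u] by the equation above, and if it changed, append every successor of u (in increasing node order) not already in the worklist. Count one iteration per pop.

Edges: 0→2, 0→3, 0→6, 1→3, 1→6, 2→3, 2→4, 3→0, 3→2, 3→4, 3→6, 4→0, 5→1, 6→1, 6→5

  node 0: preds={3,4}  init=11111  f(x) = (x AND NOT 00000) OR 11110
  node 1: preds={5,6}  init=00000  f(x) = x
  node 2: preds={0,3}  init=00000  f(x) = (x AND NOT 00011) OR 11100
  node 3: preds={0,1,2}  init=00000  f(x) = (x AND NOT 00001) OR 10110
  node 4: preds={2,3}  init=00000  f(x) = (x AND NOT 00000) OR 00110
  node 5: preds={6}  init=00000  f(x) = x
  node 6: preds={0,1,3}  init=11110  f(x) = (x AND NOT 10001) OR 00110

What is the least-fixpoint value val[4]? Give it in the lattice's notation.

Trace (10 dequeues):
  [1] u=0 | in 00000 | out 11111 | ==
  [2] u=1 | in 11110 | out 11110 | prev 00000 | push {}
  [3] u=2 | in 11111 | out 11100 | prev 00000 | push {}
  [4] u=3 | in 11111 | out 11110 | prev 00000 | push {0,2}
  [5] u=4 | in 11110 | out 11110 | prev 00000 | push {}
  [6] u=5 | in 11110 | out 11110 | prev 00000 | push {1}
  [7] u=6 | in 11111 | out 11110 | ==
  [8] u=0 | in 11110 | out 11111 | ==
  [9] u=2 | in 11111 | out 11100 | ==
  [10] u=1 | in 11110 | out 11110 | ==

Converged values:
  [0] 11111
  [1] 11110
  [2] 11100
  [3] 11110
  [4] 11110
  [5] 11110
  [6] 11110

11110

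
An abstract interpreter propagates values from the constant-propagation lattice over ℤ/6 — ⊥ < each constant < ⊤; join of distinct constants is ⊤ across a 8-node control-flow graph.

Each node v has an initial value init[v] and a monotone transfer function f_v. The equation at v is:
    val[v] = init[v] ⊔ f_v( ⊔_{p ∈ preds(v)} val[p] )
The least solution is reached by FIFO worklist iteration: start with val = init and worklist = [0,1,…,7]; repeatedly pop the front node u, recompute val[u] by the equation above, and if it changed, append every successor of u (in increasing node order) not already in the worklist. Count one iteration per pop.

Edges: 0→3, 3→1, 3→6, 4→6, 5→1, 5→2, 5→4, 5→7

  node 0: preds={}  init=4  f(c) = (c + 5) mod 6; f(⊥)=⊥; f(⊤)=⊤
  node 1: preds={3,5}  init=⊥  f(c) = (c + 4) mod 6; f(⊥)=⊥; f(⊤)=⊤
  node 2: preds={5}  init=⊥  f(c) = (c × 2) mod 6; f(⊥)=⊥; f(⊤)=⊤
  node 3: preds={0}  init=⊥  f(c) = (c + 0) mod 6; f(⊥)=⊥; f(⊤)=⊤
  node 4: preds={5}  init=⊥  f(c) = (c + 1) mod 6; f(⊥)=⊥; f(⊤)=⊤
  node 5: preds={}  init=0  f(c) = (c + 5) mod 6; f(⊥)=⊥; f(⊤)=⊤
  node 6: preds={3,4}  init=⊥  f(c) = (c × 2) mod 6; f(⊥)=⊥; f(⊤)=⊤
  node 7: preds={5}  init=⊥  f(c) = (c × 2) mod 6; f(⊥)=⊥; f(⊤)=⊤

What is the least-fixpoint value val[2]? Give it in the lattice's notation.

0

Worklist (9 pops):
  #1 pop 0: in=⊥ → 4 (no change)
  #2 pop 1: in=0 → 4 (was ⊥); enqueue []
  #3 pop 2: in=0 → 0 (was ⊥); enqueue []
  #4 pop 3: in=4 → 4 (was ⊥); enqueue [1]
  #5 pop 4: in=0 → 1 (was ⊥); enqueue []
  #6 pop 5: in=⊥ → 0 (no change)
  #7 pop 6: in=⊤ → ⊤ (was ⊥); enqueue []
  #8 pop 7: in=0 → 0 (was ⊥); enqueue []
  #9 pop 1: in=⊤ → ⊤ (was 4); enqueue []

Fixpoint:
  val[0] = 4
  val[1] = ⊤
  val[2] = 0
  val[3] = 4
  val[4] = 1
  val[5] = 0
  val[6] = ⊤
  val[7] = 0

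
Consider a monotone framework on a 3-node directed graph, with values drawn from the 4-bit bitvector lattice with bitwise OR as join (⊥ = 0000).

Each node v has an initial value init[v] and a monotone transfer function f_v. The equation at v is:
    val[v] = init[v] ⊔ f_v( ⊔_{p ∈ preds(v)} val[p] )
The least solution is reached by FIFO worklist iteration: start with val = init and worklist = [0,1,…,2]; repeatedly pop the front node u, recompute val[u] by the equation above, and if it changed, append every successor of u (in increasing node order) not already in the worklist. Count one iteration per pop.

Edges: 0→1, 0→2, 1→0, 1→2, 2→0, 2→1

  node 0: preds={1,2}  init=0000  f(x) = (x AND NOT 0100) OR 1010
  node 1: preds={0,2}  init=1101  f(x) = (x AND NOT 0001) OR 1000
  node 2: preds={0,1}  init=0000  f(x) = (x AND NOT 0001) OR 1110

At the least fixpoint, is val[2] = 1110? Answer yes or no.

Worklist (5 pops):
  #1 pop 0: in=1101 → 1011 (was 0000); enqueue []
  #2 pop 1: in=1011 → 1111 (was 1101); enqueue [0]
  #3 pop 2: in=1111 → 1110 (was 0000); enqueue [1]
  #4 pop 0: in=1111 → 1011 (no change)
  #5 pop 1: in=1111 → 1111 (no change)

Fixpoint:
  val[0] = 1011
  val[1] = 1111
  val[2] = 1110

yes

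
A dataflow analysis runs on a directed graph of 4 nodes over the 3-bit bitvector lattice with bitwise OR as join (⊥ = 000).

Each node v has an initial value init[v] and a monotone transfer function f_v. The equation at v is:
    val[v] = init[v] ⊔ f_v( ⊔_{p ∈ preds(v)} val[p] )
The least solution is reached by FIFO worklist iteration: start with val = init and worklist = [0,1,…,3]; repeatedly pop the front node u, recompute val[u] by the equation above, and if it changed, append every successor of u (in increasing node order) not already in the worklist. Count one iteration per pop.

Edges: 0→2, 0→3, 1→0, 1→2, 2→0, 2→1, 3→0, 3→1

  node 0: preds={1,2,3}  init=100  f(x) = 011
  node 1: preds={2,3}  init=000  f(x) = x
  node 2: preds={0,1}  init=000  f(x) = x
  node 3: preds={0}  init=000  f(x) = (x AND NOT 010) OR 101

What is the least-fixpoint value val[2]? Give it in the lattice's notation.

111

Iteration log — 8 steps:
  step 1. node 0  ⊔preds=000  new=111  old=100  +wl: 
  step 2. node 1  ⊔preds=000  new=000  stable
  step 3. node 2  ⊔preds=111  new=111  old=000  +wl: 0,1
  step 4. node 3  ⊔preds=111  new=101  old=000  +wl: 
  step 5. node 0  ⊔preds=111  new=111  stable
  step 6. node 1  ⊔preds=111  new=111  old=000  +wl: 0,2
  step 7. node 0  ⊔preds=111  new=111  stable
  step 8. node 2  ⊔preds=111  new=111  stable

Least fixpoint reached:
  node 0: 111
  node 1: 111
  node 2: 111
  node 3: 101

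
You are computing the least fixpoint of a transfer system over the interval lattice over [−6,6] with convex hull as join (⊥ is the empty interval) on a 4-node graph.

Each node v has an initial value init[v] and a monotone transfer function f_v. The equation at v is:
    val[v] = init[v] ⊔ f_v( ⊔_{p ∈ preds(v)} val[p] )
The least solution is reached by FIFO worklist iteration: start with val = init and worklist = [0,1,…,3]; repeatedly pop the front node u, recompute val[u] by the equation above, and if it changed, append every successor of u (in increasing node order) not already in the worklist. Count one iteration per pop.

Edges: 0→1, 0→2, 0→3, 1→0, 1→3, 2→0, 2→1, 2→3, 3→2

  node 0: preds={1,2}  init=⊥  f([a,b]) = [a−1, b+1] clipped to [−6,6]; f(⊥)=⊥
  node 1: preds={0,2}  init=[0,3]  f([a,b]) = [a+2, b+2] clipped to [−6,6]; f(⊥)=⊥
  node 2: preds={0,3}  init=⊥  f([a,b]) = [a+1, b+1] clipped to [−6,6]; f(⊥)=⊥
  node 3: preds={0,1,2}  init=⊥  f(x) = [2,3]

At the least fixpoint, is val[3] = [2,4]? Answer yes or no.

no

Iteration log — 10 steps:
  step 1. node 0  ⊔preds=[0,3]  new=[-1,4]  old=⊥  +wl: 
  step 2. node 1  ⊔preds=[-1,4]  new=[0,6]  old=[0,3]  +wl: 0
  step 3. node 2  ⊔preds=[-1,4]  new=[0,5]  old=⊥  +wl: 1
  step 4. node 3  ⊔preds=[-1,6]  new=[2,3]  old=⊥  +wl: 2
  step 5. node 0  ⊔preds=[0,6]  new=[-1,6]  old=[-1,4]  +wl: 3
  step 6. node 1  ⊔preds=[-1,6]  new=[0,6]  stable
  step 7. node 2  ⊔preds=[-1,6]  new=[0,6]  old=[0,5]  +wl: 0,1
  step 8. node 3  ⊔preds=[-1,6]  new=[2,3]  stable
  step 9. node 0  ⊔preds=[0,6]  new=[-1,6]  stable
  step 10. node 1  ⊔preds=[-1,6]  new=[0,6]  stable

Least fixpoint reached:
  node 0: [-1,6]
  node 1: [0,6]
  node 2: [0,6]
  node 3: [2,3]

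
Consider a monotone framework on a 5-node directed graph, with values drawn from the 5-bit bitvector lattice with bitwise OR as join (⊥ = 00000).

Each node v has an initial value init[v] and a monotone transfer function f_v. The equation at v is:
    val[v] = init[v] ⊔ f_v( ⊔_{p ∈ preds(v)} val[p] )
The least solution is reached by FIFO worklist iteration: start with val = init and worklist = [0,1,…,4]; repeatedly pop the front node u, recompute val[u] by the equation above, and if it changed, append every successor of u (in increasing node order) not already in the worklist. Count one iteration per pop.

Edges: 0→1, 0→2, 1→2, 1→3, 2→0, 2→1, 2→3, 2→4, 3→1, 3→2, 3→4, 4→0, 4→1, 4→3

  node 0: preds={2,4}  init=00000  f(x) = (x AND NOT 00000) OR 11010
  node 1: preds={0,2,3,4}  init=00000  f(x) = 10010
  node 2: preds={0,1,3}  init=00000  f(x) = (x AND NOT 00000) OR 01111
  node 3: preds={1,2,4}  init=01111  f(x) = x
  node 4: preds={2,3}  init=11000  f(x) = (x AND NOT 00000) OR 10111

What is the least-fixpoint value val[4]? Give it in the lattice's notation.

Trace (9 dequeues):
  [1] u=0 | in 11000 | out 11010 | prev 00000 | push {}
  [2] u=1 | in 11111 | out 10010 | prev 00000 | push {}
  [3] u=2 | in 11111 | out 11111 | prev 00000 | push {0,1}
  [4] u=3 | in 11111 | out 11111 | prev 01111 | push {2}
  [5] u=4 | in 11111 | out 11111 | prev 11000 | push {3}
  [6] u=0 | in 11111 | out 11111 | prev 11010 | push {}
  [7] u=1 | in 11111 | out 10010 | ==
  [8] u=2 | in 11111 | out 11111 | ==
  [9] u=3 | in 11111 | out 11111 | ==

Converged values:
  [0] 11111
  [1] 10010
  [2] 11111
  [3] 11111
  [4] 11111

11111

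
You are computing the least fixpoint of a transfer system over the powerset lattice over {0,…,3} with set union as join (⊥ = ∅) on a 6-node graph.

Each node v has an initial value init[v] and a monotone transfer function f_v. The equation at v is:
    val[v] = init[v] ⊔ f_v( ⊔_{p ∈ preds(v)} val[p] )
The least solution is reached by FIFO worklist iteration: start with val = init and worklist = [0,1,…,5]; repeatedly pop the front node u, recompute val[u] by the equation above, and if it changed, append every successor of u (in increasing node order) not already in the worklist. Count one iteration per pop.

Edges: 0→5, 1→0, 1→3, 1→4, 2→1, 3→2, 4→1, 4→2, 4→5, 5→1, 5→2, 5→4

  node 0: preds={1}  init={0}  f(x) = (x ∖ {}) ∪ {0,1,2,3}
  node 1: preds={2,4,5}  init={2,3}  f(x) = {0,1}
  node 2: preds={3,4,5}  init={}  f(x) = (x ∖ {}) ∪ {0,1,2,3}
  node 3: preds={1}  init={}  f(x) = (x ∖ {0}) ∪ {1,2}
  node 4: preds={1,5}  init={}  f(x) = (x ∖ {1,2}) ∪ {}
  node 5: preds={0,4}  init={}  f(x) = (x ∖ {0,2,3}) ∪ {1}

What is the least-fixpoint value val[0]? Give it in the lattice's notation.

Iteration log — 10 steps:
  step 1. node 0  ⊔preds={2,3}  new={0,1,2,3}  old={0}  +wl: 
  step 2. node 1  ⊔preds={}  new={0,1,2,3}  old={2,3}  +wl: 0
  step 3. node 2  ⊔preds={}  new={0,1,2,3}  old={}  +wl: 1
  step 4. node 3  ⊔preds={0,1,2,3}  new={1,2,3}  old={}  +wl: 2
  step 5. node 4  ⊔preds={0,1,2,3}  new={0,3}  old={}  +wl: 
  step 6. node 5  ⊔preds={0,1,2,3}  new={1}  old={}  +wl: 4
  step 7. node 0  ⊔preds={0,1,2,3}  new={0,1,2,3}  stable
  step 8. node 1  ⊔preds={0,1,2,3}  new={0,1,2,3}  stable
  step 9. node 2  ⊔preds={0,1,2,3}  new={0,1,2,3}  stable
  step 10. node 4  ⊔preds={0,1,2,3}  new={0,3}  stable

Least fixpoint reached:
  node 0: {0,1,2,3}
  node 1: {0,1,2,3}
  node 2: {0,1,2,3}
  node 3: {1,2,3}
  node 4: {0,3}
  node 5: {1}

{0,1,2,3}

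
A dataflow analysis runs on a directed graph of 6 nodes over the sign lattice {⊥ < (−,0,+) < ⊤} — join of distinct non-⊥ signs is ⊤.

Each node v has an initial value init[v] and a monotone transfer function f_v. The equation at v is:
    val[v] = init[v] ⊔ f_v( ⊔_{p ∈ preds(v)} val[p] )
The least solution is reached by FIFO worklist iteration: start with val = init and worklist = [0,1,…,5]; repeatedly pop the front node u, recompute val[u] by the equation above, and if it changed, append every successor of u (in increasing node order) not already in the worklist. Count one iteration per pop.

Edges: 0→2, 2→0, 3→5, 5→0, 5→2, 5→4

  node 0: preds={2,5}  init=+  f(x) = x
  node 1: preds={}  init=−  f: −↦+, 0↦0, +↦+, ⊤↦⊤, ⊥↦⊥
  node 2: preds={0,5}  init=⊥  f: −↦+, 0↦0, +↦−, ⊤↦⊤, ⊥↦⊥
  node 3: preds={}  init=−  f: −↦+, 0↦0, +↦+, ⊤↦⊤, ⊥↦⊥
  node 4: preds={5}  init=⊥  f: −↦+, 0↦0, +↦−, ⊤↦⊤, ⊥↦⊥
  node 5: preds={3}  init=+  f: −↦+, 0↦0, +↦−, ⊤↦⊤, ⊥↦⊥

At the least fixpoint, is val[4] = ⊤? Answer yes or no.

Worklist (9 pops):
  #1 pop 0: in=+ → + (no change)
  #2 pop 1: in=⊥ → − (no change)
  #3 pop 2: in=+ → − (was ⊥); enqueue [0]
  #4 pop 3: in=⊥ → − (no change)
  #5 pop 4: in=+ → − (was ⊥); enqueue []
  #6 pop 5: in=− → + (no change)
  #7 pop 0: in=⊤ → ⊤ (was +); enqueue [2]
  #8 pop 2: in=⊤ → ⊤ (was −); enqueue [0]
  #9 pop 0: in=⊤ → ⊤ (no change)

Fixpoint:
  val[0] = ⊤
  val[1] = −
  val[2] = ⊤
  val[3] = −
  val[4] = −
  val[5] = +

no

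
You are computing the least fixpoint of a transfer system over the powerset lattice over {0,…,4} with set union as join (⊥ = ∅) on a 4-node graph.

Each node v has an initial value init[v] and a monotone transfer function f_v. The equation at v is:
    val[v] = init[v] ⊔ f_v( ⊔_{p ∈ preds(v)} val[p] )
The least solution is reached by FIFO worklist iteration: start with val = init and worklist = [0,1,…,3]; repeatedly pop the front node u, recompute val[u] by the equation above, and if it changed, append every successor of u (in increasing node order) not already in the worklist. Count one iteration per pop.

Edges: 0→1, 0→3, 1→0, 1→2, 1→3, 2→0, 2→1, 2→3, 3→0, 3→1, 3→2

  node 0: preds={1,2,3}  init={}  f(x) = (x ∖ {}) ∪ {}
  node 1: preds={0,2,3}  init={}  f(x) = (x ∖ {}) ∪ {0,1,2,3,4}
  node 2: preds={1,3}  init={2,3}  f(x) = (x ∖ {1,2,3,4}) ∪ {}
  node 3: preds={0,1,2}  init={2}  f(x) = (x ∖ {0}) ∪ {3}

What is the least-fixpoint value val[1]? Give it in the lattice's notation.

{0,1,2,3,4}

Trace (8 dequeues):
  [1] u=0 | in {2,3} | out {2,3} | prev {} | push {}
  [2] u=1 | in {2,3} | out {0,1,2,3,4} | prev {} | push {0}
  [3] u=2 | in {0,1,2,3,4} | out {0,2,3} | prev {2,3} | push {1}
  [4] u=3 | in {0,1,2,3,4} | out {1,2,3,4} | prev {2} | push {2}
  [5] u=0 | in {0,1,2,3,4} | out {0,1,2,3,4} | prev {2,3} | push {3}
  [6] u=1 | in {0,1,2,3,4} | out {0,1,2,3,4} | ==
  [7] u=2 | in {0,1,2,3,4} | out {0,2,3} | ==
  [8] u=3 | in {0,1,2,3,4} | out {1,2,3,4} | ==

Converged values:
  [0] {0,1,2,3,4}
  [1] {0,1,2,3,4}
  [2] {0,2,3}
  [3] {1,2,3,4}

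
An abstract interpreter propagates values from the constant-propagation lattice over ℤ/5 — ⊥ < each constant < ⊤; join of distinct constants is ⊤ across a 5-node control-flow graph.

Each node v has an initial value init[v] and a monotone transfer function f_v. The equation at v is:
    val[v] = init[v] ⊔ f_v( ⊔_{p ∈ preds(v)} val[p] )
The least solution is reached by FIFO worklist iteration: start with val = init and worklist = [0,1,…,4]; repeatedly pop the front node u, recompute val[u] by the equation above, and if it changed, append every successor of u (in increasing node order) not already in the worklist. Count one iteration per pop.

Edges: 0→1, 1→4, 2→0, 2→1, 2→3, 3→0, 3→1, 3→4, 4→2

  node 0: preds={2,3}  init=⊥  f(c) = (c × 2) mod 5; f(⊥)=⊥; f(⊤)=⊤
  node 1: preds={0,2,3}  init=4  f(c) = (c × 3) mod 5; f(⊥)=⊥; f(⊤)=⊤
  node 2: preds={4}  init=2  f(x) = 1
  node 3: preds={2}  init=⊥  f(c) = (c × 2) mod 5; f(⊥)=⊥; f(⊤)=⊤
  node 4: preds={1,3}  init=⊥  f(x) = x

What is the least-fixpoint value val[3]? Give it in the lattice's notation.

⊤

Worklist (8 pops):
  #1 pop 0: in=2 → 4 (was ⊥); enqueue []
  #2 pop 1: in=⊤ → ⊤ (was 4); enqueue []
  #3 pop 2: in=⊥ → ⊤ (was 2); enqueue [0,1]
  #4 pop 3: in=⊤ → ⊤ (was ⊥); enqueue []
  #5 pop 4: in=⊤ → ⊤ (was ⊥); enqueue [2]
  #6 pop 0: in=⊤ → ⊤ (was 4); enqueue []
  #7 pop 1: in=⊤ → ⊤ (no change)
  #8 pop 2: in=⊤ → ⊤ (no change)

Fixpoint:
  val[0] = ⊤
  val[1] = ⊤
  val[2] = ⊤
  val[3] = ⊤
  val[4] = ⊤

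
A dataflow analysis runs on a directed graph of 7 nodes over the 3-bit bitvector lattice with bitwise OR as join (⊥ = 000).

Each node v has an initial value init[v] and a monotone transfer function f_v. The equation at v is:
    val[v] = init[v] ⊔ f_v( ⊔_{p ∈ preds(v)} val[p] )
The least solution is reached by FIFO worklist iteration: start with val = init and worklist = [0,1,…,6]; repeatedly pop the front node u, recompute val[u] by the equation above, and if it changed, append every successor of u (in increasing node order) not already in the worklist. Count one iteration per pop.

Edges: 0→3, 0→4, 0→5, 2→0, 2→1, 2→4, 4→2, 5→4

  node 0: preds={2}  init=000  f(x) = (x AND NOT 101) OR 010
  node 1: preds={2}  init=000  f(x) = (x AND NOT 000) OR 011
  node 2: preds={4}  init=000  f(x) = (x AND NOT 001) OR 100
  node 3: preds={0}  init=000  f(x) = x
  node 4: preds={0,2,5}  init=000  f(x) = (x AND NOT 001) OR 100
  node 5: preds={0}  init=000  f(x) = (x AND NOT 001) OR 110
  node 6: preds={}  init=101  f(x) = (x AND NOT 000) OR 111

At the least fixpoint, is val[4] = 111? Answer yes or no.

no

Iteration log — 13 steps:
  step 1. node 0  ⊔preds=000  new=010  old=000  +wl: 
  step 2. node 1  ⊔preds=000  new=011  old=000  +wl: 
  step 3. node 2  ⊔preds=000  new=100  old=000  +wl: 0,1
  step 4. node 3  ⊔preds=010  new=010  old=000  +wl: 
  step 5. node 4  ⊔preds=110  new=110  old=000  +wl: 2
  step 6. node 5  ⊔preds=010  new=110  old=000  +wl: 4
  step 7. node 6  ⊔preds=000  new=111  old=101  +wl: 
  step 8. node 0  ⊔preds=100  new=010  stable
  step 9. node 1  ⊔preds=100  new=111  old=011  +wl: 
  step 10. node 2  ⊔preds=110  new=110  old=100  +wl: 0,1
  step 11. node 4  ⊔preds=110  new=110  stable
  step 12. node 0  ⊔preds=110  new=010  stable
  step 13. node 1  ⊔preds=110  new=111  stable

Least fixpoint reached:
  node 0: 010
  node 1: 111
  node 2: 110
  node 3: 010
  node 4: 110
  node 5: 110
  node 6: 111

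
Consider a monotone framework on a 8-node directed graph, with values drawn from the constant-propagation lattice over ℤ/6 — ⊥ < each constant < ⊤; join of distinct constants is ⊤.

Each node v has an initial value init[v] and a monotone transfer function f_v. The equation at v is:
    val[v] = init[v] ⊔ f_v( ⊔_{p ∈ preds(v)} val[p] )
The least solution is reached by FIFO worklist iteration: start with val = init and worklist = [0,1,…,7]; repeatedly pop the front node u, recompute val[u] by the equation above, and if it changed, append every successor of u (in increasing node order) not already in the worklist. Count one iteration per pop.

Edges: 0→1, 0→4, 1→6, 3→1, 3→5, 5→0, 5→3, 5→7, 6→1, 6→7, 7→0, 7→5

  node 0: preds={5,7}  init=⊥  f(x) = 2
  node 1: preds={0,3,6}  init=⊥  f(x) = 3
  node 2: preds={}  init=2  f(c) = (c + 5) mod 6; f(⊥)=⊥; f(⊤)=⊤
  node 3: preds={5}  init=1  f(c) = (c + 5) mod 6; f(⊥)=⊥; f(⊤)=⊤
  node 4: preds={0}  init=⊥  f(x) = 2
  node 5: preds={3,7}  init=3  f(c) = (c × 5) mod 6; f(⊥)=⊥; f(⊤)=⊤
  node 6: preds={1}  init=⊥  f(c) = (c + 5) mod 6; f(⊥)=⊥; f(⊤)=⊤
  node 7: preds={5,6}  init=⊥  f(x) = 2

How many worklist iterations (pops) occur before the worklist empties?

Trace (12 dequeues):
  [1] u=0 | in 3 | out 2 | prev ⊥ | push {}
  [2] u=1 | in ⊤ | out 3 | prev ⊥ | push {}
  [3] u=2 | in ⊥ | out 2 | ==
  [4] u=3 | in 3 | out ⊤ | prev 1 | push {1}
  [5] u=4 | in 2 | out 2 | prev ⊥ | push {}
  [6] u=5 | in ⊤ | out ⊤ | prev 3 | push {0,3}
  [7] u=6 | in 3 | out 2 | prev ⊥ | push {}
  [8] u=7 | in ⊤ | out 2 | prev ⊥ | push {5}
  [9] u=1 | in ⊤ | out 3 | ==
  [10] u=0 | in ⊤ | out 2 | ==
  [11] u=3 | in ⊤ | out ⊤ | ==
  [12] u=5 | in ⊤ | out ⊤ | ==

Converged values:
  [0] 2
  [1] 3
  [2] 2
  [3] ⊤
  [4] 2
  [5] ⊤
  [6] 2
  [7] 2

12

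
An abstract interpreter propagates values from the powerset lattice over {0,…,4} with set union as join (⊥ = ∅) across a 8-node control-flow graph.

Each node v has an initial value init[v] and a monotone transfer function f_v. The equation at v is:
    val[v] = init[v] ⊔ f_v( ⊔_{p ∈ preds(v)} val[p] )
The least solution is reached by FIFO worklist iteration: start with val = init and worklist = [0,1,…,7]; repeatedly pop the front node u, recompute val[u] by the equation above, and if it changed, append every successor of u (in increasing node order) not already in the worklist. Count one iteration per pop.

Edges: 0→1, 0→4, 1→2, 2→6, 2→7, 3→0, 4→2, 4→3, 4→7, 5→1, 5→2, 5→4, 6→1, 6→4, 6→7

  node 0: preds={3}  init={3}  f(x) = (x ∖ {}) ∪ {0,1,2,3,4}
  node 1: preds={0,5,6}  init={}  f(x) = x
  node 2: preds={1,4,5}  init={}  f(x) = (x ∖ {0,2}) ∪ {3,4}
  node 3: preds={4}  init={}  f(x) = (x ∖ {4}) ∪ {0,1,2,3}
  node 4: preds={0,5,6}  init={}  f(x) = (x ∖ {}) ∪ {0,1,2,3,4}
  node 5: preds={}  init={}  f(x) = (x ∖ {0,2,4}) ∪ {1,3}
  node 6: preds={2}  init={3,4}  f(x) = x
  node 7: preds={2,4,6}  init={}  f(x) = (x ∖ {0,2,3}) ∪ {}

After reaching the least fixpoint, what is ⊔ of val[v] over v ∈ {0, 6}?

{0,1,2,3,4}

Iteration log — 13 steps:
  step 1. node 0  ⊔preds={}  new={0,1,2,3,4}  old={3}  +wl: 
  step 2. node 1  ⊔preds={0,1,2,3,4}  new={0,1,2,3,4}  old={}  +wl: 
  step 3. node 2  ⊔preds={0,1,2,3,4}  new={1,3,4}  old={}  +wl: 
  step 4. node 3  ⊔preds={}  new={0,1,2,3}  old={}  +wl: 0
  step 5. node 4  ⊔preds={0,1,2,3,4}  new={0,1,2,3,4}  old={}  +wl: 2,3
  step 6. node 5  ⊔preds={}  new={1,3}  old={}  +wl: 1,4
  step 7. node 6  ⊔preds={1,3,4}  new={1,3,4}  old={3,4}  +wl: 
  step 8. node 7  ⊔preds={0,1,2,3,4}  new={1,4}  old={}  +wl: 
  step 9. node 0  ⊔preds={0,1,2,3}  new={0,1,2,3,4}  stable
  step 10. node 2  ⊔preds={0,1,2,3,4}  new={1,3,4}  stable
  step 11. node 3  ⊔preds={0,1,2,3,4}  new={0,1,2,3}  stable
  step 12. node 1  ⊔preds={0,1,2,3,4}  new={0,1,2,3,4}  stable
  step 13. node 4  ⊔preds={0,1,2,3,4}  new={0,1,2,3,4}  stable

Least fixpoint reached:
  node 0: {0,1,2,3,4}
  node 1: {0,1,2,3,4}
  node 2: {1,3,4}
  node 3: {0,1,2,3}
  node 4: {0,1,2,3,4}
  node 5: {1,3}
  node 6: {1,3,4}
  node 7: {1,4}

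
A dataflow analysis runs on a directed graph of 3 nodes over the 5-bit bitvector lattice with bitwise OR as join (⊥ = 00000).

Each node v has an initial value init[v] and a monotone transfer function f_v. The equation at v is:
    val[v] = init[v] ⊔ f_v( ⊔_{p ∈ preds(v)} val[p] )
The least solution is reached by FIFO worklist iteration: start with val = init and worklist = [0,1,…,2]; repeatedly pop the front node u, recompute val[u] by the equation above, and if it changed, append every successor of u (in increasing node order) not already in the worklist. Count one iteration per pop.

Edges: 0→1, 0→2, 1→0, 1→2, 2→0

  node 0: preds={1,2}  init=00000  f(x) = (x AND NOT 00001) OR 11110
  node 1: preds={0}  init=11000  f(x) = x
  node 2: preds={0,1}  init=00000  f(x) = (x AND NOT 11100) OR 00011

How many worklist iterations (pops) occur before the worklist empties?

4

Worklist (4 pops):
  #1 pop 0: in=11000 → 11110 (was 00000); enqueue []
  #2 pop 1: in=11110 → 11110 (was 11000); enqueue [0]
  #3 pop 2: in=11110 → 00011 (was 00000); enqueue []
  #4 pop 0: in=11111 → 11110 (no change)

Fixpoint:
  val[0] = 11110
  val[1] = 11110
  val[2] = 00011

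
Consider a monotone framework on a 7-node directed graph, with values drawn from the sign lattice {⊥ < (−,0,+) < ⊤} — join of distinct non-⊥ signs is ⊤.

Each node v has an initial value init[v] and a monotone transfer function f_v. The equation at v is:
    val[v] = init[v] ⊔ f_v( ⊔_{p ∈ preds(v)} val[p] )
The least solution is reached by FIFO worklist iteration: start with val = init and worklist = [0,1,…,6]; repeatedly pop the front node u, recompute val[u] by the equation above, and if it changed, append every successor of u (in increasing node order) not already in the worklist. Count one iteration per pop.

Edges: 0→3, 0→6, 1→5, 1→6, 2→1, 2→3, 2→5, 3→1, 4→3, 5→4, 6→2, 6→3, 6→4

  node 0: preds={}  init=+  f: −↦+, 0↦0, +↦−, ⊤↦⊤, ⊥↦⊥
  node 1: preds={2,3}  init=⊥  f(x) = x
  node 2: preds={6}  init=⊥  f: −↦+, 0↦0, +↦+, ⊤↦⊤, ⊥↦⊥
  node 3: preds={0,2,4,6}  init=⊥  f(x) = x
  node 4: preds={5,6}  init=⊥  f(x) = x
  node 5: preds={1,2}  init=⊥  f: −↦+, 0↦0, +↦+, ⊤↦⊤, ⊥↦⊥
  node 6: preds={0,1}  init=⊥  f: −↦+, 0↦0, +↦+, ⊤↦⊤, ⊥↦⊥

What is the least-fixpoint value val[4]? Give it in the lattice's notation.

+

Iteration log — 16 steps:
  step 1. node 0  ⊔preds=⊥  new=+  stable
  step 2. node 1  ⊔preds=⊥  new=⊥  stable
  step 3. node 2  ⊔preds=⊥  new=⊥  stable
  step 4. node 3  ⊔preds=+  new=+  old=⊥  +wl: 1
  step 5. node 4  ⊔preds=⊥  new=⊥  stable
  step 6. node 5  ⊔preds=⊥  new=⊥  stable
  step 7. node 6  ⊔preds=+  new=+  old=⊥  +wl: 2,3,4
  step 8. node 1  ⊔preds=+  new=+  old=⊥  +wl: 5,6
  step 9. node 2  ⊔preds=+  new=+  old=⊥  +wl: 1
  step 10. node 3  ⊔preds=+  new=+  stable
  step 11. node 4  ⊔preds=+  new=+  old=⊥  +wl: 3
  step 12. node 5  ⊔preds=+  new=+  old=⊥  +wl: 4
  step 13. node 6  ⊔preds=+  new=+  stable
  step 14. node 1  ⊔preds=+  new=+  stable
  step 15. node 3  ⊔preds=+  new=+  stable
  step 16. node 4  ⊔preds=+  new=+  stable

Least fixpoint reached:
  node 0: +
  node 1: +
  node 2: +
  node 3: +
  node 4: +
  node 5: +
  node 6: +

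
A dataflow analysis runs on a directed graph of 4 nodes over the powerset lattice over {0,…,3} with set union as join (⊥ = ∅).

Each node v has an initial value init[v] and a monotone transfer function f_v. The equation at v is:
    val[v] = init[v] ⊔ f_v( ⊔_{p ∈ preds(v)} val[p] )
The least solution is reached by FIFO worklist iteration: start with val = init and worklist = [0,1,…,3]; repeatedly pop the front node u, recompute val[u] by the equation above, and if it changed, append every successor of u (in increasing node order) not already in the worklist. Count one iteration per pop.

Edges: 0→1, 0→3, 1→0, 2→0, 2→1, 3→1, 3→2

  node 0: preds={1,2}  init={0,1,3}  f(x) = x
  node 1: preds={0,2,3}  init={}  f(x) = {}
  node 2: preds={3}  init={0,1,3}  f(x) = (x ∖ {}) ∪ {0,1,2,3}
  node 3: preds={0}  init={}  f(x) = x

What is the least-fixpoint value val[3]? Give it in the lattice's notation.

{0,1,2,3}

Iteration log — 10 steps:
  step 1. node 0  ⊔preds={0,1,3}  new={0,1,3}  stable
  step 2. node 1  ⊔preds={0,1,3}  new={}  stable
  step 3. node 2  ⊔preds={}  new={0,1,2,3}  old={0,1,3}  +wl: 0,1
  step 4. node 3  ⊔preds={0,1,3}  new={0,1,3}  old={}  +wl: 2
  step 5. node 0  ⊔preds={0,1,2,3}  new={0,1,2,3}  old={0,1,3}  +wl: 3
  step 6. node 1  ⊔preds={0,1,2,3}  new={}  stable
  step 7. node 2  ⊔preds={0,1,3}  new={0,1,2,3}  stable
  step 8. node 3  ⊔preds={0,1,2,3}  new={0,1,2,3}  old={0,1,3}  +wl: 1,2
  step 9. node 1  ⊔preds={0,1,2,3}  new={}  stable
  step 10. node 2  ⊔preds={0,1,2,3}  new={0,1,2,3}  stable

Least fixpoint reached:
  node 0: {0,1,2,3}
  node 1: {}
  node 2: {0,1,2,3}
  node 3: {0,1,2,3}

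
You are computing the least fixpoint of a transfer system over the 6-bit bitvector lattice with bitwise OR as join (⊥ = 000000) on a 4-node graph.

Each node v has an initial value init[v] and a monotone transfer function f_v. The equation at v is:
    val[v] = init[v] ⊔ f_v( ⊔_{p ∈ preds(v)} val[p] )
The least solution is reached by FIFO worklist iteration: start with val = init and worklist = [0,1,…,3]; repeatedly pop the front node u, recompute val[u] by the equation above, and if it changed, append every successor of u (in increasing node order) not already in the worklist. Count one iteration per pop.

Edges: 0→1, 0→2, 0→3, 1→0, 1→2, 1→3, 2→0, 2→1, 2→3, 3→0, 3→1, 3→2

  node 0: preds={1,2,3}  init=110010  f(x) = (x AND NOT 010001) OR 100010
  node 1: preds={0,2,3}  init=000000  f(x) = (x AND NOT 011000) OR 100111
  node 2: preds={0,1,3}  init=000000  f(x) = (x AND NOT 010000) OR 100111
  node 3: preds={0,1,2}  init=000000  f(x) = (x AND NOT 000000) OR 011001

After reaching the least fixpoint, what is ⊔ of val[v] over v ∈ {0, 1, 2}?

Trace (10 dequeues):
  [1] u=0 | in 000000 | out 110010 | ==
  [2] u=1 | in 110010 | out 100111 | prev 000000 | push {0}
  [3] u=2 | in 110111 | out 100111 | prev 000000 | push {1}
  [4] u=3 | in 110111 | out 111111 | prev 000000 | push {2}
  [5] u=0 | in 111111 | out 111110 | prev 110010 | push {3}
  [6] u=1 | in 111111 | out 100111 | ==
  [7] u=2 | in 111111 | out 101111 | prev 100111 | push {0,1}
  [8] u=3 | in 111111 | out 111111 | ==
  [9] u=0 | in 111111 | out 111110 | ==
  [10] u=1 | in 111111 | out 100111 | ==

Converged values:
  [0] 111110
  [1] 100111
  [2] 101111
  [3] 111111

111111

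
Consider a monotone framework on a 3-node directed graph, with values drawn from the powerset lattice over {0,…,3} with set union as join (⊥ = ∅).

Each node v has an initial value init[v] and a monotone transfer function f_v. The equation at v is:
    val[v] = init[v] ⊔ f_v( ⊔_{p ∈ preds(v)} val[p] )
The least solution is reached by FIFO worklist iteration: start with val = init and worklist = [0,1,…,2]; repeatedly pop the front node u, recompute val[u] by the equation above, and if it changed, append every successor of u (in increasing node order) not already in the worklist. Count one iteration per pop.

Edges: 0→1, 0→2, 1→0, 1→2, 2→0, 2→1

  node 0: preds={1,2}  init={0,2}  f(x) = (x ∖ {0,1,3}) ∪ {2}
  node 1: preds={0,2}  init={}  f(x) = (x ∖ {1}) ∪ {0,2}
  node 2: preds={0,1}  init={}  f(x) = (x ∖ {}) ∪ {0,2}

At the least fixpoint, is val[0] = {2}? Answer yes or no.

no

Trace (5 dequeues):
  [1] u=0 | in {} | out {0,2} | ==
  [2] u=1 | in {0,2} | out {0,2} | prev {} | push {0}
  [3] u=2 | in {0,2} | out {0,2} | prev {} | push {1}
  [4] u=0 | in {0,2} | out {0,2} | ==
  [5] u=1 | in {0,2} | out {0,2} | ==

Converged values:
  [0] {0,2}
  [1] {0,2}
  [2] {0,2}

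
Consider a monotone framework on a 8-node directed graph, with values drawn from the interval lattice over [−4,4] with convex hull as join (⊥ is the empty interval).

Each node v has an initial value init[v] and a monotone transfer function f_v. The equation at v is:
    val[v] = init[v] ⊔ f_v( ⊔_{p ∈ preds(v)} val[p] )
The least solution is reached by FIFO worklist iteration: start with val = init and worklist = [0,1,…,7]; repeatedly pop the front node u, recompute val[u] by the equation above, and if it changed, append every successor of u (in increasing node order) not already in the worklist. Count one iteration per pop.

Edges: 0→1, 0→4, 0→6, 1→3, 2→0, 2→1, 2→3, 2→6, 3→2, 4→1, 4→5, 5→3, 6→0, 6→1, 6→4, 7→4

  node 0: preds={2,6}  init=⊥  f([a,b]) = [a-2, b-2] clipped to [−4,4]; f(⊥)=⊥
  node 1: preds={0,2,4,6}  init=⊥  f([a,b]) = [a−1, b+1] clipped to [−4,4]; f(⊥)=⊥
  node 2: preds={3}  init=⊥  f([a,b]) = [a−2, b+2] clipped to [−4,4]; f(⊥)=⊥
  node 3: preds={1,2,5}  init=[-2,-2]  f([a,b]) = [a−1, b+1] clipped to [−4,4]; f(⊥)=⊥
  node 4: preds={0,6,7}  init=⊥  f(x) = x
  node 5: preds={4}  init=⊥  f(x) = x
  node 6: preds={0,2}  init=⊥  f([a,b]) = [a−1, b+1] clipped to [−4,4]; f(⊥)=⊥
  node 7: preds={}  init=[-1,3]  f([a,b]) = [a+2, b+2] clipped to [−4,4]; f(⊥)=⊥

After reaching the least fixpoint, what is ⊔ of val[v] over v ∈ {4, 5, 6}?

Trace (25 dequeues):
  [1] u=0 | in ⊥ | out ⊥ | ==
  [2] u=1 | in ⊥ | out ⊥ | ==
  [3] u=2 | in [-2,-2] | out [-4,0] | prev ⊥ | push {0,1}
  [4] u=3 | in [-4,0] | out [-4,1] | prev [-2,-2] | push {2}
  [5] u=4 | in [-1,3] | out [-1,3] | prev ⊥ | push {}
  [6] u=5 | in [-1,3] | out [-1,3] | prev ⊥ | push {3}
  [7] u=6 | in [-4,0] | out [-4,1] | prev ⊥ | push {4}
  [8] u=7 | in ⊥ | out [-1,3] | ==
  [9] u=0 | in [-4,1] | out [-4,-1] | prev ⊥ | push {6}
  [10] u=1 | in [-4,3] | out [-4,4] | prev ⊥ | push {}
  [11] u=2 | in [-4,1] | out [-4,3] | prev [-4,0] | push {0,1}
  [12] u=3 | in [-4,4] | out [-4,4] | prev [-4,1] | push {2}
  [13] u=4 | in [-4,3] | out [-4,3] | prev [-1,3] | push {5}
  [14] u=6 | in [-4,3] | out [-4,4] | prev [-4,1] | push {4}
  [15] u=0 | in [-4,4] | out [-4,2] | prev [-4,-1] | push {6}
  [16] u=1 | in [-4,4] | out [-4,4] | ==
  [17] u=2 | in [-4,4] | out [-4,4] | prev [-4,3] | push {0,1,3}
  [18] u=5 | in [-4,3] | out [-4,3] | prev [-1,3] | push {}
  [19] u=4 | in [-4,4] | out [-4,4] | prev [-4,3] | push {5}
  [20] u=6 | in [-4,4] | out [-4,4] | ==
  [21] u=0 | in [-4,4] | out [-4,2] | ==
  [22] u=1 | in [-4,4] | out [-4,4] | ==
  [23] u=3 | in [-4,4] | out [-4,4] | ==
  [24] u=5 | in [-4,4] | out [-4,4] | prev [-4,3] | push {3}
  [25] u=3 | in [-4,4] | out [-4,4] | ==

Converged values:
  [0] [-4,2]
  [1] [-4,4]
  [2] [-4,4]
  [3] [-4,4]
  [4] [-4,4]
  [5] [-4,4]
  [6] [-4,4]
  [7] [-1,3]

[-4,4]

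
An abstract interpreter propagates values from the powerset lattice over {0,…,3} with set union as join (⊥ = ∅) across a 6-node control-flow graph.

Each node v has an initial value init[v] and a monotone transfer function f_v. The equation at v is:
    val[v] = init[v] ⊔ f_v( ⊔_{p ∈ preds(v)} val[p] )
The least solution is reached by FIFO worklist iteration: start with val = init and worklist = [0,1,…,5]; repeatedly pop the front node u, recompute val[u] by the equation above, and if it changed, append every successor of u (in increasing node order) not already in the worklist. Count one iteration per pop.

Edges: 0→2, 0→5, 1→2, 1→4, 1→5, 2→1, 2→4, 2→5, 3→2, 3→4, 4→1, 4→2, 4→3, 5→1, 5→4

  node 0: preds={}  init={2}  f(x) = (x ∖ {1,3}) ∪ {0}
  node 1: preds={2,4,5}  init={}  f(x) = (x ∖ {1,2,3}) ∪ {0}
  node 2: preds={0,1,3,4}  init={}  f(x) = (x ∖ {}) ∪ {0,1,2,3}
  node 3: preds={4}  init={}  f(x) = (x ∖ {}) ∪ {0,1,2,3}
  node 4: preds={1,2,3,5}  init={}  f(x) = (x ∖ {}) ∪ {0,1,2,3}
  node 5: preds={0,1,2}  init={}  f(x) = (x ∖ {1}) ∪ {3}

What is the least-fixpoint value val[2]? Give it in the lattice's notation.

{0,1,2,3}

Iteration log — 10 steps:
  step 1. node 0  ⊔preds={}  new={0,2}  old={2}  +wl: 
  step 2. node 1  ⊔preds={}  new={0}  old={}  +wl: 
  step 3. node 2  ⊔preds={0,2}  new={0,1,2,3}  old={}  +wl: 1
  step 4. node 3  ⊔preds={}  new={0,1,2,3}  old={}  +wl: 2
  step 5. node 4  ⊔preds={0,1,2,3}  new={0,1,2,3}  old={}  +wl: 3
  step 6. node 5  ⊔preds={0,1,2,3}  new={0,2,3}  old={}  +wl: 4
  step 7. node 1  ⊔preds={0,1,2,3}  new={0}  stable
  step 8. node 2  ⊔preds={0,1,2,3}  new={0,1,2,3}  stable
  step 9. node 3  ⊔preds={0,1,2,3}  new={0,1,2,3}  stable
  step 10. node 4  ⊔preds={0,1,2,3}  new={0,1,2,3}  stable

Least fixpoint reached:
  node 0: {0,2}
  node 1: {0}
  node 2: {0,1,2,3}
  node 3: {0,1,2,3}
  node 4: {0,1,2,3}
  node 5: {0,2,3}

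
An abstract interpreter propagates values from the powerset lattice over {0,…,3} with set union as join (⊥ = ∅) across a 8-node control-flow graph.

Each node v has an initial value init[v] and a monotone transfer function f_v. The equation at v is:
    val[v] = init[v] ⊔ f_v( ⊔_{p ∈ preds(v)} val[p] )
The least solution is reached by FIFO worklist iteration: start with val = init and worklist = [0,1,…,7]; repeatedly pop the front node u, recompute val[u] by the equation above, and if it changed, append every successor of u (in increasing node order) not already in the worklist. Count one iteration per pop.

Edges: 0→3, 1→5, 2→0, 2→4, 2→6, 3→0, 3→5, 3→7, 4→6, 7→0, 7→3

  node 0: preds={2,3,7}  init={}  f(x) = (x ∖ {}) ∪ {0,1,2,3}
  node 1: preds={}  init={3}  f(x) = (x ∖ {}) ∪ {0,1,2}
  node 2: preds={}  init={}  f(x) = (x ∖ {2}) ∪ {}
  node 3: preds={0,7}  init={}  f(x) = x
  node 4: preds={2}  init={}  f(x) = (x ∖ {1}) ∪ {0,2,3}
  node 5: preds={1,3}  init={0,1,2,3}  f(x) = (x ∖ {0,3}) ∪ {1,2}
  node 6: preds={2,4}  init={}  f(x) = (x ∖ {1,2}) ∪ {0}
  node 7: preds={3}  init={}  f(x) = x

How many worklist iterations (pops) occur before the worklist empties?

Iteration log — 10 steps:
  step 1. node 0  ⊔preds={}  new={0,1,2,3}  old={}  +wl: 
  step 2. node 1  ⊔preds={}  new={0,1,2,3}  old={3}  +wl: 
  step 3. node 2  ⊔preds={}  new={}  stable
  step 4. node 3  ⊔preds={0,1,2,3}  new={0,1,2,3}  old={}  +wl: 0
  step 5. node 4  ⊔preds={}  new={0,2,3}  old={}  +wl: 
  step 6. node 5  ⊔preds={0,1,2,3}  new={0,1,2,3}  stable
  step 7. node 6  ⊔preds={0,2,3}  new={0,3}  old={}  +wl: 
  step 8. node 7  ⊔preds={0,1,2,3}  new={0,1,2,3}  old={}  +wl: 3
  step 9. node 0  ⊔preds={0,1,2,3}  new={0,1,2,3}  stable
  step 10. node 3  ⊔preds={0,1,2,3}  new={0,1,2,3}  stable

Least fixpoint reached:
  node 0: {0,1,2,3}
  node 1: {0,1,2,3}
  node 2: {}
  node 3: {0,1,2,3}
  node 4: {0,2,3}
  node 5: {0,1,2,3}
  node 6: {0,3}
  node 7: {0,1,2,3}

10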